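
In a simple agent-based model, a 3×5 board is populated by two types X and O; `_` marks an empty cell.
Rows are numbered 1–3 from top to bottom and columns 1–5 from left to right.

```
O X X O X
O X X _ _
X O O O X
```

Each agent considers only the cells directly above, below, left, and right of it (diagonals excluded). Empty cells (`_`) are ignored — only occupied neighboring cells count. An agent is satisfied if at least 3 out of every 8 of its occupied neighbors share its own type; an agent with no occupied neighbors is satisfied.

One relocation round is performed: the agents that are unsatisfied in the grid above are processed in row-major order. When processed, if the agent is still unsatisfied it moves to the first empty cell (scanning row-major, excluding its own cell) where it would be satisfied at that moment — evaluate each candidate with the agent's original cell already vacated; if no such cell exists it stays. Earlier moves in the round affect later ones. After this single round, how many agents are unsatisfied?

1

Initially unsatisfied (in order): (1,4), (1,5), (2,1), (3,1), (3,2), (3,5).
  (1,4) → (2,4).
  (1,5): now satisfied by earlier moves; stays.
  (2,1): no empty cell satisfies it; stays.
  (3,1) → (1,4).
  (3,2): now satisfied by earlier moves; stays.
  (3,5) → (2,5).
Resulting grid:
O X X X X
O X X O X
_ O O O _
Unsatisfied now: (2,4).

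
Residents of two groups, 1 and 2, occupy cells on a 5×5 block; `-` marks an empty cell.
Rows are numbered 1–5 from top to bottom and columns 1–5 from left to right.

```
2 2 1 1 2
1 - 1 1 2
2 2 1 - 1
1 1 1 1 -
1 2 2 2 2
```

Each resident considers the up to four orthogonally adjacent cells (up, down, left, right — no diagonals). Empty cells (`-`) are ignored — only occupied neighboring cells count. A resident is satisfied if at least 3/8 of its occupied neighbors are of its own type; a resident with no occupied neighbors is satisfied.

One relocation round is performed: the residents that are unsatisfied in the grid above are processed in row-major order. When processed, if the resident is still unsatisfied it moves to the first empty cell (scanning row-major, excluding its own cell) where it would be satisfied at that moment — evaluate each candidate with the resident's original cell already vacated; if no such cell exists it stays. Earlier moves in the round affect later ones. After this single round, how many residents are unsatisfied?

Initially unsatisfied (in order): (2,1), (2,5), (3,1), (3,2), (3,5), (5,2).
  (2,1) → (3,4).
  (2,5) → (2,1).
  (3,1): now satisfied by earlier moves; stays.
  (3,2) → (2,2).
  (3,5): now satisfied by earlier moves; stays.
  (5,2) → (3,2).
Resulting grid:
2 2 1 1 2
2 2 1 1 -
2 2 1 1 1
1 1 1 1 -
1 - 2 2 2
Unsatisfied now: (1,5).

1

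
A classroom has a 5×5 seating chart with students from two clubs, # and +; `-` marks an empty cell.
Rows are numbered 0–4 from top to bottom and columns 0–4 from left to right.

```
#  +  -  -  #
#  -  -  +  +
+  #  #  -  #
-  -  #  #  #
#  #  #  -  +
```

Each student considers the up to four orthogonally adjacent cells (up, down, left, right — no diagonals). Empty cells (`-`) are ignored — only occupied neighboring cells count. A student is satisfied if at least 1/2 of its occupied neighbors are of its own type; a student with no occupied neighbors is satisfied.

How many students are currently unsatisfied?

5

(0,0)# 1/2 ✓
(0,1)+ 0/1 ✗
(0,4)# 0/1 ✗
(1,0)# 1/2 ✓
(1,3)+ 1/1 ✓
(1,4)+ 1/3 ✗
(2,0)+ 0/2 ✗
(2,1)# 1/2 ✓
(2,2)# 2/2 ✓
(2,4)# 1/2 ✓
(3,2)# 3/3 ✓
(3,3)# 2/2 ✓
(3,4)# 2/3 ✓
(4,0)# 1/1 ✓
(4,1)# 2/2 ✓
(4,2)# 2/2 ✓
(4,4)+ 0/1 ✗
Unsatisfied: (0,1), (0,4), (1,4), (2,0), (4,4) — 5 in total.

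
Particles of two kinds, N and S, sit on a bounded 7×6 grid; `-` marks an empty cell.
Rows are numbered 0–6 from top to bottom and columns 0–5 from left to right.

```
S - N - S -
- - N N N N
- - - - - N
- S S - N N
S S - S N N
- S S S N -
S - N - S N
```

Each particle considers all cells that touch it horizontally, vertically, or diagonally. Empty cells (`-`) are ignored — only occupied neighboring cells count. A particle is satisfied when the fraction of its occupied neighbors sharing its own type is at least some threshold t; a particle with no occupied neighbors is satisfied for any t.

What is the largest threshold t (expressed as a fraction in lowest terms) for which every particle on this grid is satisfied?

(0,0)S — no occupied neighbors
(0,2)N 2/2
(0,4)S 0/3
(1,2)N 2/2
(1,3)N 3/4
(1,4)N 3/4
(1,5)N 2/3
(2,5)N 4/4
(3,1)S 3/3
(3,2)S 3/3
(3,4)N 4/5
(3,5)N 4/4
(4,0)S 3/3
(4,1)S 5/5
(4,3)S 3/6
(4,4)N 4/6
(4,5)N 4/4
(5,1)S 4/5
(5,2)S 4/5
(5,3)S 3/6
(5,4)N 3/6
(6,0)S 1/1
(6,2)N 0/3
(6,4)S 1/3
(6,5)N 1/2
The smallest same-type fraction is 0/3 at (0,4), which reduces to 0/1. Any threshold above that leaves this particle unsatisfied.

0/1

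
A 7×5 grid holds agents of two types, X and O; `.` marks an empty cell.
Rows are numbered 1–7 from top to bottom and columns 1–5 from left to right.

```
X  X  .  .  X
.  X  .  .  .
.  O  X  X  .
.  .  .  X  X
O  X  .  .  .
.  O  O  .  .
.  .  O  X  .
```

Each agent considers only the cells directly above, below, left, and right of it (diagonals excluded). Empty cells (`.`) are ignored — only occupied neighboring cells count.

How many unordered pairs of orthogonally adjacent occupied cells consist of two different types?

Scan each occupied cell's neighbors to the right and below so each pair is counted once.
From row 1: 0 unlike of 2 pairs (running 0/2).
From row 2: 1 unlike of 1 pairs (running 1/3).
From row 3: 1 unlike of 3 pairs (running 2/6).
From row 4: 0 unlike of 1 pairs (running 2/7).
From row 5: 2 unlike of 2 pairs (running 4/9).
From row 6: 0 unlike of 2 pairs (running 4/11).
From row 7: 1 unlike of 1 pairs (running 5/12).
Total adjacent occupied pairs: 12; unlike-type pairs: 5.

5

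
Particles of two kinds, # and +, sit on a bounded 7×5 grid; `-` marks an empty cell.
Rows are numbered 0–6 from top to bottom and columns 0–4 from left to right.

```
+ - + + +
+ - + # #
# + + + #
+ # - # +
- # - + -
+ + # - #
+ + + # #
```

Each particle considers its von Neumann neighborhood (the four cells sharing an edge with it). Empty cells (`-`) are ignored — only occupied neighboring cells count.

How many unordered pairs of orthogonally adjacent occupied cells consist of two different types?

18

Scan each occupied cell's neighbors to the right and below so each pair is counted once.
Row 0: +(0,0)–+(1,0)= +(0,2)–+(0,3)= +(0,2)–+(1,2)= +(0,3)–+(0,4)= +(0,3)–#(1,3)≠ +(0,4)–#(1,4)≠  → 2/6 unlike.
Row 1: +(1,0)–#(2,0)≠ +(1,2)–#(1,3)≠ +(1,2)–+(2,2)= #(1,3)–#(1,4)= #(1,3)–+(2,3)≠ #(1,4)–#(2,4)=  → 3/6 unlike.
Row 2: #(2,0)–+(2,1)≠ #(2,0)–+(3,0)≠ +(2,1)–+(2,2)= +(2,1)–#(3,1)≠ +(2,2)–+(2,3)= +(2,3)–#(2,4)≠ +(2,3)–#(3,3)≠ #(2,4)–+(3,4)≠  → 6/8 unlike.
Row 3: +(3,0)–#(3,1)≠ #(3,1)–#(4,1)= #(3,3)–+(3,4)≠ #(3,3)–+(4,3)≠  → 3/4 unlike.
Row 4: #(4,1)–+(5,1)≠  → 1/1 unlike.
Row 5: +(5,0)–+(5,1)= +(5,0)–+(6,0)= +(5,1)–#(5,2)≠ +(5,1)–+(6,1)= #(5,2)–+(6,2)≠ #(5,4)–#(6,4)=  → 2/6 unlike.
Row 6: +(6,0)–+(6,1)= +(6,1)–+(6,2)= +(6,2)–#(6,3)≠ #(6,3)–#(6,4)=  → 1/4 unlike.
Total adjacent occupied pairs: 35; unlike-type pairs: 18.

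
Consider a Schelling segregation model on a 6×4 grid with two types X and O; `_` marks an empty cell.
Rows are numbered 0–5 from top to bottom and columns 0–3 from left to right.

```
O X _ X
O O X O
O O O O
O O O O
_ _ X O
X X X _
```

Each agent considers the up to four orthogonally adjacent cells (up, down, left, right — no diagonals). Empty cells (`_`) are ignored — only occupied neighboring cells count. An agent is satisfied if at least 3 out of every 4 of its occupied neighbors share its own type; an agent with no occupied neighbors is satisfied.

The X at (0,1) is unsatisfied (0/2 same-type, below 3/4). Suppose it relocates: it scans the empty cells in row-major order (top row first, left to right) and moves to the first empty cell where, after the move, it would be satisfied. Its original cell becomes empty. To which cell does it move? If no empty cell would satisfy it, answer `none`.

(0,2)

Vacating (0,1). Empty cells in order:
  (0,2): 2/2 same-type → satisfied — stop here.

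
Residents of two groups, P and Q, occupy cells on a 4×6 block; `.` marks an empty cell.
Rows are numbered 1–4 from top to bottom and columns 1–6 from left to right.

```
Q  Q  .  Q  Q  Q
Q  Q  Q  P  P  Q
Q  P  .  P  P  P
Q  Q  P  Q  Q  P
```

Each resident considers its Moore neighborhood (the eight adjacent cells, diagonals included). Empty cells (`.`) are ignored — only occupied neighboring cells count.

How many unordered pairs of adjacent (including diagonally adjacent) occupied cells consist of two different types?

24

Scan each occupied cell's neighbors to the right and below (and the two forward diagonals) so each pair is counted once.
From row 1: 5 unlike of 16 pairs (running 5/16).
From row 2: 8 unlike of 18 pairs (running 13/34).
From row 3: 8 unlike of 16 pairs (running 21/50).
From row 4: 3 unlike of 5 pairs (running 24/55).
Total adjacent occupied pairs: 55; unlike-type pairs: 24.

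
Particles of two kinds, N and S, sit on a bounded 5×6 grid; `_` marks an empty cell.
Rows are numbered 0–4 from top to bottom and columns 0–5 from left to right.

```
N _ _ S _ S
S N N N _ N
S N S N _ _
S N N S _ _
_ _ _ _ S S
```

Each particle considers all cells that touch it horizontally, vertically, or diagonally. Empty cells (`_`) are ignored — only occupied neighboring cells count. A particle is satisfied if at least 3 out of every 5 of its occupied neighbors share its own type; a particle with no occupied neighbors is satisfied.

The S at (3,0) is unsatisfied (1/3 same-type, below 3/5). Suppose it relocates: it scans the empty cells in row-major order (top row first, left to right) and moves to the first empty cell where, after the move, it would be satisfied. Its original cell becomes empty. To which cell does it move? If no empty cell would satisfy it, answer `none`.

(3,4)

Vacating (3,0). Empty cells in order:
  (0,1): 1/4 same-type → still unsatisfied.
  (0,2): 1/4 same-type → still unsatisfied.
  (0,4): 2/4 same-type → still unsatisfied.
  (1,4): 2/5 same-type → still unsatisfied.
  (2,4): 1/4 same-type → still unsatisfied.
  (2,5): 0/1 same-type → still unsatisfied.
  (3,4): 3/4 same-type → satisfied — stop here.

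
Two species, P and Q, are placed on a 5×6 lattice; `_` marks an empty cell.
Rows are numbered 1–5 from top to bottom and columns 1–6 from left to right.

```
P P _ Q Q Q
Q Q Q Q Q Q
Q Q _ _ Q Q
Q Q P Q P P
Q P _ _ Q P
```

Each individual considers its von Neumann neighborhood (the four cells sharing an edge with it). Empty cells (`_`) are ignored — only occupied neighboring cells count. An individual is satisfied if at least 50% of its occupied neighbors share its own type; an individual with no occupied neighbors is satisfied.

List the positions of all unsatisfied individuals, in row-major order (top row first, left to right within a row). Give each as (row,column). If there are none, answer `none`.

(4,3), (4,4), (4,5), (5,2), (5,5)

(1,1)P 1/2 ok
(1,2)P 1/2 ok
(1,4)Q 2/2 ok
(1,5)Q 3/3 ok
(1,6)Q 2/2 ok
(2,1)Q 2/3 ok
(2,2)Q 3/4 ok
(2,3)Q 2/2 ok
(2,4)Q 3/3 ok
(2,5)Q 4/4 ok
(2,6)Q 3/3 ok
(3,1)Q 3/3 ok
(3,2)Q 3/3 ok
(3,5)Q 2/3 ok
(3,6)Q 2/3 ok
(4,1)Q 3/3 ok
(4,2)Q 2/4 ok
(4,3)P 0/2 unhappy
(4,4)Q 0/2 unhappy
(4,5)P 1/4 unhappy
(4,6)P 2/3 ok
(5,1)Q 1/2 ok
(5,2)P 0/2 unhappy
(5,5)Q 0/2 unhappy
(5,6)P 1/2 ok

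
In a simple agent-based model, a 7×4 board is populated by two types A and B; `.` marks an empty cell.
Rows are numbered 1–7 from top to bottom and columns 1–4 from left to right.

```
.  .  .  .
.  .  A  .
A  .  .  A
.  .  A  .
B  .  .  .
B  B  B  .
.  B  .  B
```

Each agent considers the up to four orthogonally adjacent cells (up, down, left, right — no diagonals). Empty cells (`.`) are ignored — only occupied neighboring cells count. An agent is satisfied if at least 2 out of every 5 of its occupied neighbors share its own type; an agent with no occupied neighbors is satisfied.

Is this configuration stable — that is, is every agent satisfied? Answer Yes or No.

Row 2: (2,3)A 0/0 ok
Row 3: (3,1)A 0/0 ok · (3,4)A 0/0 ok
Row 4: (4,3)A 0/0 ok
Row 5: (5,1)B 1/1 ok
Row 6: (6,1)B 2/2 ok · (6,2)B 3/3 ok · (6,3)B 1/1 ok
Row 7: (7,2)B 1/1 ok · (7,4)B 0/0 ok
All meet the threshold, so the configuration is stable.

Yes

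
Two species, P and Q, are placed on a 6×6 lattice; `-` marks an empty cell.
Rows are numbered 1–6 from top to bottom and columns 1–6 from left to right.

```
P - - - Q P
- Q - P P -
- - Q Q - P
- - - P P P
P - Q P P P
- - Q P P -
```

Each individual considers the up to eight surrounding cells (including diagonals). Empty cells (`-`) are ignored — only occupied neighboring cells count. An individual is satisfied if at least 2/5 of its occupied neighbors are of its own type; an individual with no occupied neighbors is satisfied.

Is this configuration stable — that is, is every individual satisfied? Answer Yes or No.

No

(1,1)P 0/1 unhappy
(1,5)Q 0/3 unhappy
(1,6)P 1/2 ok
(2,2)Q 1/2 ok
(2,4)P 1/4 unhappy
(2,5)P 3/5 ok
(3,3)Q 2/4 ok
(3,4)Q 1/5 unhappy
(3,6)P 3/3 ok
(4,4)P 3/6 ok
(4,5)P 6/7 ok
(4,6)P 4/4 ok
(5,1)P 0/0 ok
(5,3)Q 1/4 unhappy
(5,4)P 5/7 ok
(5,5)P 7/7 ok
(5,6)P 4/4 ok
(6,3)Q 1/3 unhappy
(6,4)P 3/5 ok
(6,5)P 4/4 ok
For instance (1,1) has only 0/1 same-type neighbors, below 2/5.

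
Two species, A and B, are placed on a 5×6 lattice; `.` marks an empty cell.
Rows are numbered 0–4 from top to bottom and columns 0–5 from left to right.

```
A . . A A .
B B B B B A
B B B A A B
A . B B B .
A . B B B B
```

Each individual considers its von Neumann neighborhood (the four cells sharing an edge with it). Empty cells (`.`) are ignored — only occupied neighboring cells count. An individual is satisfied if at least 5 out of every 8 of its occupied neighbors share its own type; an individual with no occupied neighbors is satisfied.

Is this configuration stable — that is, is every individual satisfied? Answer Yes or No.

No

Row 0: (0,0)A 0/1 unhappy · (0,3)A 1/2 unhappy · (0,4)A 1/2 unhappy
Row 1: (1,0)B 2/3 ok · (1,1)B 3/3 ok · (1,2)B 3/3 ok · (1,3)B 2/4 unhappy · (1,4)B 1/4 unhappy · (1,5)A 0/2 unhappy
Row 2: (2,0)B 2/3 ok · (2,1)B 3/3 ok · (2,2)B 3/4 ok · (2,3)A 1/4 unhappy · (2,4)A 1/4 unhappy · (2,5)B 0/2 unhappy
Row 3: (3,0)A 1/2 unhappy · (3,2)B 3/3 ok · (3,3)B 3/4 ok · (3,4)B 2/3 ok
Row 4: (4,0)A 1/1 ok · (4,2)B 2/2 ok · (4,3)B 3/3 ok · (4,4)B 3/3 ok · (4,5)B 1/1 ok
For instance (0,0) has only 0/1 same-type neighbors, below 5/8.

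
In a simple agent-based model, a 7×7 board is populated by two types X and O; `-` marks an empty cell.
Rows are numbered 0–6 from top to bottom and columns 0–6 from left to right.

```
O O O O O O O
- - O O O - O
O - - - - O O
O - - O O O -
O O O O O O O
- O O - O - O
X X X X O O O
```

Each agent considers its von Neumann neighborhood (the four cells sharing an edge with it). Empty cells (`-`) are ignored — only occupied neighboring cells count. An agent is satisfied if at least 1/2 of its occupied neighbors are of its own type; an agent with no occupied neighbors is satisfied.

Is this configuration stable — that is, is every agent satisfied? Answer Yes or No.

Row 0: (0,0)O 1/1 ok · (0,1)O 2/2 ok · (0,2)O 3/3 ok · (0,3)O 3/3 ok · (0,4)O 3/3 ok · (0,5)O 2/2 ok · (0,6)O 2/2 ok
Row 1: (1,2)O 2/2 ok · (1,3)O 3/3 ok · (1,4)O 2/2 ok · (1,6)O 2/2 ok
Row 2: (2,0)O 1/1 ok · (2,5)O 2/2 ok · (2,6)O 2/2 ok
Row 3: (3,0)O 2/2 ok · (3,3)O 2/2 ok · (3,4)O 3/3 ok · (3,5)O 3/3 ok
Row 4: (4,0)O 2/2 ok · (4,1)O 3/3 ok · (4,2)O 3/3 ok · (4,3)O 3/3 ok · (4,4)O 4/4 ok · (4,5)O 3/3 ok · (4,6)O 2/2 ok
Row 5: (5,1)O 2/3 ok · (5,2)O 2/3 ok · (5,4)O 2/2 ok · (5,6)O 2/2 ok
Row 6: (6,0)X 1/1 ok · (6,1)X 2/3 ok · (6,2)X 2/3 ok · (6,3)X 1/2 ok · (6,4)O 2/3 ok · (6,5)O 2/2 ok · (6,6)O 2/2 ok
All meet the threshold, so the configuration is stable.

Yes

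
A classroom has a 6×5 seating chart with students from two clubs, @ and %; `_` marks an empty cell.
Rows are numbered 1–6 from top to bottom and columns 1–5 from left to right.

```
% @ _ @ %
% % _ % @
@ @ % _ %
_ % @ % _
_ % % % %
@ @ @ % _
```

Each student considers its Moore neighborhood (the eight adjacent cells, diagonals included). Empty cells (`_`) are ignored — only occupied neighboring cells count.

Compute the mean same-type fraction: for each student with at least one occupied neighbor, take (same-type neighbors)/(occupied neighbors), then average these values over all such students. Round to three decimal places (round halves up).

0.480

Row 1: (1,1)% 2/3 · (1,2)@ 0/3 · (1,4)@ 1/3 · (1,5)% 1/3
Row 2: (2,1)% 2/5 · (2,2)% 3/6 · (2,4)% 3/5 · (2,5)@ 1/4
Row 3: (3,1)@ 1/4 · (3,2)@ 2/6 · (3,3)% 4/6 · (3,5)% 2/3
Row 4: (4,2)% 3/6 · (4,3)@ 1/7 · (4,4)% 5/6
Row 5: (5,2)% 2/6 · (5,3)% 5/8 · (5,4)% 4/6 · (5,5)% 3/3
Row 6: (6,1)@ 1/2 · (6,2)@ 2/4 · (6,3)@ 1/5 · (6,4)% 3/4
Sum over 23 students: 2/3 + 0/3 + 1/3 + 1/3 + 2/5 + 3/6 + 3/5 + 1/4 + 1/4 + 2/6 + 4/6 + 2/3 + 3/6 + 1/7 + 5/6 + 2/6 + 5/8 + 4/6 + 3/3 + 1/2 + 2/4 + 1/5 + 3/4 = 9283/840; mean = 9283/840 ÷ 23 = 9283/19320 = 0.480486… → 0.480.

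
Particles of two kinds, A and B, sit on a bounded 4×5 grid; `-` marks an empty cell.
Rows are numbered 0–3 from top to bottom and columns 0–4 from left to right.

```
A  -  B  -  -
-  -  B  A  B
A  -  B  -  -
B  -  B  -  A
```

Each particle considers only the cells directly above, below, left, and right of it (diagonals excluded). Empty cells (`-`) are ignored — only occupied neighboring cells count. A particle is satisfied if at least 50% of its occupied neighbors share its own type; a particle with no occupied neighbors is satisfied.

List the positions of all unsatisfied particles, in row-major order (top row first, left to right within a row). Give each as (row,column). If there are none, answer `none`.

(1,3), (1,4), (2,0), (3,0)

Row 0: (0,0)A 0/0 satisfied · (0,2)B 1/1 satisfied
Row 1: (1,2)B 2/3 satisfied · (1,3)A 0/2 not · (1,4)B 0/1 not
Row 2: (2,0)A 0/1 not · (2,2)B 2/2 satisfied
Row 3: (3,0)B 0/1 not · (3,2)B 1/1 satisfied · (3,4)A 0/0 satisfied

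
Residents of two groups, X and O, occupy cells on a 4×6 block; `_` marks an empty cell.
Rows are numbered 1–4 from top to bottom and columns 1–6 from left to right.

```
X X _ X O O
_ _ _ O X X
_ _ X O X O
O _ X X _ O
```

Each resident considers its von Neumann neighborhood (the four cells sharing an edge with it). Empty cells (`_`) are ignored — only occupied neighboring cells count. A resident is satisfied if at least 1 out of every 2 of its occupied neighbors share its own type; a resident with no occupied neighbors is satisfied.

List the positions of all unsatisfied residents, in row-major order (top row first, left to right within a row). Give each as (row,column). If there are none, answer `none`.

(1,4), (1,5), (2,4), (2,6), (3,4), (3,5), (3,6)

(1,1)X 1/1 satisfied
(1,2)X 1/1 satisfied
(1,4)X 0/2 not
(1,5)O 1/3 not
(1,6)O 1/2 satisfied
(2,4)O 1/3 not
(2,5)X 2/4 satisfied
(2,6)X 1/3 not
(3,3)X 1/2 satisfied
(3,4)O 1/4 not
(3,5)X 1/3 not
(3,6)O 1/3 not
(4,1)O 0/0 satisfied
(4,3)X 2/2 satisfied
(4,4)X 1/2 satisfied
(4,6)O 1/1 satisfied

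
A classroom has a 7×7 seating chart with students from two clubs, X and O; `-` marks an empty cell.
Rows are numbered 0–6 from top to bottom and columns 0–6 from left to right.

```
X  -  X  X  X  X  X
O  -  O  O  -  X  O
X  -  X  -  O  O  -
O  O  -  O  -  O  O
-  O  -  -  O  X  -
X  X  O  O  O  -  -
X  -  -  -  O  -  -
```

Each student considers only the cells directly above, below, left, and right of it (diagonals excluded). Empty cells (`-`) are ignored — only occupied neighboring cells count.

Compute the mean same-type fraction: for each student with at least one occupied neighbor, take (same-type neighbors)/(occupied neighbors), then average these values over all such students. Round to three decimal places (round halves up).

Row 0: (0,0)X 0/1 · (0,2)X 1/2 · (0,3)X 2/3 · (0,4)X 2/2 · (0,5)X 3/3 · (0,6)X 1/2
Row 1: (1,0)O 0/2 · (1,2)O 1/3 · (1,3)O 1/2 · (1,5)X 1/3 · (1,6)O 0/2
Row 2: (2,0)X 0/2 · (2,2)X 0/1 · (2,4)O 1/1 · (2,5)O 2/3
Row 3: (3,0)O 1/2 · (3,1)O 2/2 · (3,3)O — no occupied neighbors · (3,5)O 2/3 · (3,6)O 1/1
Row 4: (4,1)O 1/2 · (4,4)O 1/2 · (4,5)X 0/2
Row 5: (5,0)X 2/2 · (5,1)X 1/3 · (5,2)O 1/2 · (5,3)O 2/2 · (5,4)O 3/3
Row 6: (6,0)X 1/1 · (6,4)O 1/1
Sum over 29 students: 0/1 + 1/2 + 2/3 + 2/2 + 3/3 + 1/2 + 0/2 + 1/3 + 1/2 + 1/3 + 0/2 + 0/2 + 0/1 + 1/1 + 2/3 + 1/2 + 2/2 + 2/3 + 1/1 + 1/2 + 1/2 + 0/2 + 2/2 + 1/3 + 1/2 + 2/2 + 3/3 + 1/1 + 1/1 = 33/2; mean = 33/2 ÷ 29 = 33/58 = 0.568965… → 0.569.

0.569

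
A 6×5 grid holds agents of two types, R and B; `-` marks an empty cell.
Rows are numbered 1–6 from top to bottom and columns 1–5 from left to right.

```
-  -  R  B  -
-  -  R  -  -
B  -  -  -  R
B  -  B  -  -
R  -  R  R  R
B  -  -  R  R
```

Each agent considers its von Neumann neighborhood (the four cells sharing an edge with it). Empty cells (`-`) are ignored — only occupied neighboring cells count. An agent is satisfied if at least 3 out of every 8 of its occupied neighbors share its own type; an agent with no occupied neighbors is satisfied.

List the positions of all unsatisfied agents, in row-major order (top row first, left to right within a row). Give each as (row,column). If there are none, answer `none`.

(1,3)R 1/2 ✓
(1,4)B 0/1 ✗
(2,3)R 1/1 ✓
(3,1)B 1/1 ✓
(3,5)R 0/0 ✓
(4,1)B 1/2 ✓
(4,3)B 0/1 ✗
(5,1)R 0/2 ✗
(5,3)R 1/2 ✓
(5,4)R 3/3 ✓
(5,5)R 2/2 ✓
(6,1)B 0/1 ✗
(6,4)R 2/2 ✓
(6,5)R 2/2 ✓

(1,4), (4,3), (5,1), (6,1)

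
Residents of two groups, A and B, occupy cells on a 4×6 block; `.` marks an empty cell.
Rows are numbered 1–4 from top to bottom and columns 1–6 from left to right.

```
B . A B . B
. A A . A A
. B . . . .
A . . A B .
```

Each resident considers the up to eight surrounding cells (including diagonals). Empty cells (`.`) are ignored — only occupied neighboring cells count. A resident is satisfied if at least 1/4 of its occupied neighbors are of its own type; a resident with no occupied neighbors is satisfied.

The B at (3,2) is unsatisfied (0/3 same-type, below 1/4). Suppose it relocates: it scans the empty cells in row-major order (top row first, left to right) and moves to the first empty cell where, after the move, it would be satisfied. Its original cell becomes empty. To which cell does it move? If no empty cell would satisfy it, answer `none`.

Vacating (3,2). Empty cells in order:
  (1,2): 1/4 same-type → satisfied — stop here.

(1,2)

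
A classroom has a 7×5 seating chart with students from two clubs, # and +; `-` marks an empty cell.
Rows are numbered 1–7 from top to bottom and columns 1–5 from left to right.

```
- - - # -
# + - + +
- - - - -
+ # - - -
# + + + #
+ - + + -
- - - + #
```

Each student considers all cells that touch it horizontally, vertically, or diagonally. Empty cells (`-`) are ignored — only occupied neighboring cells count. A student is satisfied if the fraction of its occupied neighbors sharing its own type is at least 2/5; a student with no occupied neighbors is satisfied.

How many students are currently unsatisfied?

8

(1,4)# 0/2 unhappy
(2,1)# 0/1 unhappy
(2,2)+ 0/1 unhappy
(2,4)+ 1/2 ok
(2,5)+ 1/2 ok
(4,1)+ 1/3 unhappy
(4,2)# 1/4 unhappy
(5,1)# 1/4 unhappy
(5,2)+ 4/6 ok
(5,3)+ 4/5 ok
(5,4)+ 3/4 ok
(5,5)# 0/2 unhappy
(6,1)+ 1/2 ok
(6,3)+ 5/5 ok
(6,4)+ 4/6 ok
(7,4)+ 2/3 ok
(7,5)# 0/2 unhappy
Unsatisfied: (1,4), (2,1), (2,2), (4,1), (4,2), (5,1), (5,5), (7,5) — 8 in total.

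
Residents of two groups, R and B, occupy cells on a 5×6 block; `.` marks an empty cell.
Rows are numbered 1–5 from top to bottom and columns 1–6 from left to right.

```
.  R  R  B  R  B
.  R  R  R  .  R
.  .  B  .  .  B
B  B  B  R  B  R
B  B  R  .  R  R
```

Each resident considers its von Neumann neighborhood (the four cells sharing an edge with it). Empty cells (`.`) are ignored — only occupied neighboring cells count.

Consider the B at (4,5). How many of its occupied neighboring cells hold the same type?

Occupied neighbors of (4,5): (5,5)=R, (4,4)=R, (4,6)=R.
Same type (B): 0 of 3.

0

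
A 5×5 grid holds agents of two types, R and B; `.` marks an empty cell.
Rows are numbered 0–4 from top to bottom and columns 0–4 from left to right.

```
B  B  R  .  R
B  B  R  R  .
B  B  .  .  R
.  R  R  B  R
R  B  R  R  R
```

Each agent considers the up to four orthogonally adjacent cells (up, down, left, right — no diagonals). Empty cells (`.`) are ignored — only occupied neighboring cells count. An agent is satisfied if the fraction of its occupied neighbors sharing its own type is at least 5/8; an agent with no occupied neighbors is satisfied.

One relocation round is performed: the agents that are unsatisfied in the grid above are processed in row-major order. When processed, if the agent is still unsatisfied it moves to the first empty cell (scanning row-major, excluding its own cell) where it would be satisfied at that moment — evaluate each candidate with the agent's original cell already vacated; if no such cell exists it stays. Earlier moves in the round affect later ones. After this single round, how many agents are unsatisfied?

1

Initially unsatisfied (in order): (0,2), (3,1), (3,3), (4,0), (4,1).
  (0,2) → (0,3).
  (3,1) → (0,2).
  (3,3) → (3,1).
  (4,0) → (1,4).
  (4,1) → (3,0).
Resulting grid:
B B R R R
B B R R R
B B . . R
B B R . R
. . R R R
Unsatisfied now: (3,2).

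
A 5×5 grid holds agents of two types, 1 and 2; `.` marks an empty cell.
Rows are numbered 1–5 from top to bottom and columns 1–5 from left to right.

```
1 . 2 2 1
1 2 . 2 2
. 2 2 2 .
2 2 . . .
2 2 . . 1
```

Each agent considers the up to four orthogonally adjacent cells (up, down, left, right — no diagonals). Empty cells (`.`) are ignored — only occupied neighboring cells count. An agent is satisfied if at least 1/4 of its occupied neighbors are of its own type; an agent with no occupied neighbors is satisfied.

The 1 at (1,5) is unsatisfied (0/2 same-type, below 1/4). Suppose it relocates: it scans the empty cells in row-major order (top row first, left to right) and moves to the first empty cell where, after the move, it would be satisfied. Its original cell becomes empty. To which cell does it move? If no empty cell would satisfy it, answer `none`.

(1,2)

Vacating (1,5). Empty cells in order:
  (1,2): 1/3 same-type → satisfied — stop here.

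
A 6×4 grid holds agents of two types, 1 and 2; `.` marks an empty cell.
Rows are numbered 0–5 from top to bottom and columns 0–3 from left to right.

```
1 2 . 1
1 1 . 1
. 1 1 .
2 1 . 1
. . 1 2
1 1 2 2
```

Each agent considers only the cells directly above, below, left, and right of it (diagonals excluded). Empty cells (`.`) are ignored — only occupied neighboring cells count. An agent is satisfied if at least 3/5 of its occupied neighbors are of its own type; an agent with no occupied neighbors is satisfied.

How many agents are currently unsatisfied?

9

Row 0: (0,0)1 1/2 ✗ · (0,1)2 0/2 ✗ · (0,3)1 1/1 ✓
Row 1: (1,0)1 2/2 ✓ · (1,1)1 2/3 ✓ · (1,3)1 1/1 ✓
Row 2: (2,1)1 3/3 ✓ · (2,2)1 1/1 ✓
Row 3: (3,0)2 0/1 ✗ · (3,1)1 1/2 ✗ · (3,3)1 0/1 ✗
Row 4: (4,2)1 0/2 ✗ · (4,3)2 1/3 ✗
Row 5: (5,0)1 1/1 ✓ · (5,1)1 1/2 ✗ · (5,2)2 1/3 ✗ · (5,3)2 2/2 ✓
Unsatisfied: (0,0), (0,1), (3,0), (3,1), (3,3), (4,2), (4,3), (5,1), (5,2) — 9 in total.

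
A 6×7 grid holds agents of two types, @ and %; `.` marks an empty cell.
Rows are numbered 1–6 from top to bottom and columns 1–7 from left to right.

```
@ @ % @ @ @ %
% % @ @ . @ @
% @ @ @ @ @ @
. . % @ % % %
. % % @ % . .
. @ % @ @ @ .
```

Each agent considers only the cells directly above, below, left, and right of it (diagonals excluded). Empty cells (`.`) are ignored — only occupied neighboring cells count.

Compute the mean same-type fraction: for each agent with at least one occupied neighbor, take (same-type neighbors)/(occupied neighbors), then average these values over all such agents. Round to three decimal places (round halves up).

Row 1: (1,1)@ 1/2 · (1,2)@ 1/3 · (1,3)% 0/3 · (1,4)@ 2/3 · (1,5)@ 2/2 · (1,6)@ 2/3 · (1,7)% 0/2
Row 2: (2,1)% 2/3 · (2,2)% 1/4 · (2,3)@ 2/4 · (2,4)@ 3/3 · (2,6)@ 3/3 · (2,7)@ 2/3
Row 3: (3,1)% 1/2 · (3,2)@ 1/3 · (3,3)@ 3/4 · (3,4)@ 4/4 · (3,5)@ 2/3 · (3,6)@ 3/4 · (3,7)@ 2/3
Row 4: (4,3)% 1/3 · (4,4)@ 2/4 · (4,5)% 2/4 · (4,6)% 2/3 · (4,7)% 1/2
Row 5: (5,2)% 1/2 · (5,3)% 3/4 · (5,4)@ 2/4 · (5,5)% 1/3
Row 6: (6,2)@ 0/2 · (6,3)% 1/3 · (6,4)@ 2/3 · (6,5)@ 2/3 · (6,6)@ 1/1
Sum over 34 agents: 1/2 + 1/3 + 0/3 + 2/3 + 2/2 + 2/3 + 0/2 + 2/3 + 1/4 + 2/4 + 3/3 + 3/3 + 2/3 + 1/2 + 1/3 + 3/4 + 4/4 + 2/3 + 3/4 + 2/3 + 1/3 + 2/4 + 2/4 + 2/3 + 1/2 + 1/2 + 3/4 + 2/4 + 1/3 + 0/2 + 1/3 + 2/3 + 2/3 + 1/1 = 115/6; mean = 115/6 ÷ 34 = 115/204 = 0.563725… → 0.564.

0.564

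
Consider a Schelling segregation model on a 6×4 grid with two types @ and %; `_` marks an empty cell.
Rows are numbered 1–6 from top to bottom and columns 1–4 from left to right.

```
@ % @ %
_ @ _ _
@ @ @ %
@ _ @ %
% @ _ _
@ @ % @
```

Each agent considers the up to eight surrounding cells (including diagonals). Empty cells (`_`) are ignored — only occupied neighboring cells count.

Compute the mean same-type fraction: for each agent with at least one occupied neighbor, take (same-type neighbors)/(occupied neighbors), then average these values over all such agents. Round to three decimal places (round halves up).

0.451

(1,1)@ 1/2
(1,2)% 0/3
(1,3)@ 1/3
(1,4)% 0/1
(2,2)@ 5/6
(3,1)@ 3/3
(3,2)@ 5/5
(3,3)@ 3/5
(3,4)% 1/3
(4,1)@ 3/4
(4,3)@ 3/5
(4,4)% 1/3
(5,1)% 0/4
(5,2)@ 4/6
(6,1)@ 2/3
(6,2)@ 2/4
(6,3)% 0/3
(6,4)@ 0/1
Sum over 18 agents: 1/2 + 0/3 + 1/3 + 0/1 + 5/6 + 3/3 + 5/5 + 3/5 + 1/3 + 3/4 + 3/5 + 1/3 + 0/4 + 4/6 + 2/3 + 2/4 + 0/3 + 0/1 = 487/60; mean = 487/60 ÷ 18 = 487/1080 = 0.450925… → 0.451.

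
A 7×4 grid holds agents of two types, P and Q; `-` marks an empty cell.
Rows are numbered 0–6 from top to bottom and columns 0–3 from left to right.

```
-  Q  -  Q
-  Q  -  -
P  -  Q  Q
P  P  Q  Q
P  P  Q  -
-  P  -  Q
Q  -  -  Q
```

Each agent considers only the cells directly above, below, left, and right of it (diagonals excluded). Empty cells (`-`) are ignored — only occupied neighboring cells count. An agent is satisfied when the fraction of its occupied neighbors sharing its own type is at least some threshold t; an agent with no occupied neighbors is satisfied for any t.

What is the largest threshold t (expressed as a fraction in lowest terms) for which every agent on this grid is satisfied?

(0,1)Q 1/1
(0,3)Q — no occupied neighbors
(1,1)Q 1/1
(2,0)P 1/1
(2,2)Q 2/2
(2,3)Q 2/2
(3,0)P 3/3
(3,1)P 2/3
(3,2)Q 3/4
(3,3)Q 2/2
(4,0)P 2/2
(4,1)P 3/4
(4,2)Q 1/2
(5,1)P 1/1
(5,3)Q 1/1
(6,0)Q — no occupied neighbors
(6,3)Q 1/1
The smallest same-type fraction is 1/2 at (4,2), which reduces to 1/2. Any threshold above that leaves this agent unsatisfied.

1/2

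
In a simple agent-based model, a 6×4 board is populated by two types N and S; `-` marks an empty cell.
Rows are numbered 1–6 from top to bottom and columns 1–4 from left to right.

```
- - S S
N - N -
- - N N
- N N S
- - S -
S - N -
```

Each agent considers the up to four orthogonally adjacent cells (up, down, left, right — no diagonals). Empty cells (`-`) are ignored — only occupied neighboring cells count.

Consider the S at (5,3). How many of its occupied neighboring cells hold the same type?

0

Occupied neighbors of (5,3): (4,3)=N, (6,3)=N.
Same type (S): 0 of 2.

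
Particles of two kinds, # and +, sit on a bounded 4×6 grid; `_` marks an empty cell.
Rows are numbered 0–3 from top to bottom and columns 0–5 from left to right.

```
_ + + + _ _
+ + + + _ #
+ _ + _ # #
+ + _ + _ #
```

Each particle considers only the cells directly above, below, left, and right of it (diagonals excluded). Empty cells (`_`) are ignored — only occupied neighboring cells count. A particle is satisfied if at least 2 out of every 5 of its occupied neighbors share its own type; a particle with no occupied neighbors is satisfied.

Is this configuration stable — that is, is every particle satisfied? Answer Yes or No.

Row 0: (0,1)+ 2/2 satisfied · (0,2)+ 3/3 satisfied · (0,3)+ 2/2 satisfied
Row 1: (1,0)+ 2/2 satisfied · (1,1)+ 3/3 satisfied · (1,2)+ 4/4 satisfied · (1,3)+ 2/2 satisfied · (1,5)# 1/1 satisfied
Row 2: (2,0)+ 2/2 satisfied · (2,2)+ 1/1 satisfied · (2,4)# 1/1 satisfied · (2,5)# 3/3 satisfied
Row 3: (3,0)+ 2/2 satisfied · (3,1)+ 1/1 satisfied · (3,3)+ 0/0 satisfied · (3,5)# 1/1 satisfied
All meet the threshold, so the configuration is stable.

Yes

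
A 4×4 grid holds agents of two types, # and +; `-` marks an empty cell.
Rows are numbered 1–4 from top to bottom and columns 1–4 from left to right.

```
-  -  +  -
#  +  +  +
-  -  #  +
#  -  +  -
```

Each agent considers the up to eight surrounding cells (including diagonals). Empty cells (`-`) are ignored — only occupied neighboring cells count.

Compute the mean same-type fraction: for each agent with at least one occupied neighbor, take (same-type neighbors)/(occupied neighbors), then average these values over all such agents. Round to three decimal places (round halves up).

0.538

(1,3)+ 3/3
(2,1)# 0/1
(2,2)+ 2/4
(2,3)+ 4/5
(2,4)+ 3/4
(3,3)# 0/5
(3,4)+ 3/4
(4,1)# — no occupied neighbors
(4,3)+ 1/2
Sum over 8 agents: 3/3 + 0/1 + 2/4 + 4/5 + 3/4 + 0/5 + 3/4 + 1/2 = 43/10; mean = 43/10 ÷ 8 = 43/80 = 0.5375 → 0.538.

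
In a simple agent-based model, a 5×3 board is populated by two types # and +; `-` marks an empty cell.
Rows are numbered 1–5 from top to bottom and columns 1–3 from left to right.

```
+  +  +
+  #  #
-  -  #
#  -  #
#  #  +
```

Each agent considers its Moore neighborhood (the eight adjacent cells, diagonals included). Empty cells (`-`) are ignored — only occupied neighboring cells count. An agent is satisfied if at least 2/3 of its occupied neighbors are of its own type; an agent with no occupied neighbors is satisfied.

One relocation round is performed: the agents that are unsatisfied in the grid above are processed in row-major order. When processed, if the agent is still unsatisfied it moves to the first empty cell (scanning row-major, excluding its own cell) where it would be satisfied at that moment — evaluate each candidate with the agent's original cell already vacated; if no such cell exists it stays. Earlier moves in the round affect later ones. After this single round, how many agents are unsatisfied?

Initially unsatisfied (in order): (1,2), (1,3), (2,2), (2,3), (5,3).
  (1,2): no empty cell satisfies it; stays.
  (1,3): no empty cell satisfies it; stays.
  (2,2) → (3,2).
  (2,3) → (3,1).
  (5,3): no empty cell satisfies it; stays.
Resulting grid:
+ + +
+ - -
# # #
# - #
# # +
Unsatisfied now: (2,1), (5,3).

2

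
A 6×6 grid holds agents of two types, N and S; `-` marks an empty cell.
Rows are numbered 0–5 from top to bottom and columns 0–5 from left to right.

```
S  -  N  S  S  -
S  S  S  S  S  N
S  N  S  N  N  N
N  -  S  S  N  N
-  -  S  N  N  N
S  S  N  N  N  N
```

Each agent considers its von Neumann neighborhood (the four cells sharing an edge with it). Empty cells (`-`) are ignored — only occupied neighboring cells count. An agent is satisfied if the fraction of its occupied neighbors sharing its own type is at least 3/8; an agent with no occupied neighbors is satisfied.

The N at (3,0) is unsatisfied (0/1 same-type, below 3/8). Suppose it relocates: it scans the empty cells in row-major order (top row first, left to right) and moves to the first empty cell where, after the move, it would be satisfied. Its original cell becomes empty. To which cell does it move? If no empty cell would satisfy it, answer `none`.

Vacating (3,0). Empty cells in order:
  (0,1): 1/3 same-type → still unsatisfied.
  (0,5): 1/2 same-type → satisfied — stop here.

(0,5)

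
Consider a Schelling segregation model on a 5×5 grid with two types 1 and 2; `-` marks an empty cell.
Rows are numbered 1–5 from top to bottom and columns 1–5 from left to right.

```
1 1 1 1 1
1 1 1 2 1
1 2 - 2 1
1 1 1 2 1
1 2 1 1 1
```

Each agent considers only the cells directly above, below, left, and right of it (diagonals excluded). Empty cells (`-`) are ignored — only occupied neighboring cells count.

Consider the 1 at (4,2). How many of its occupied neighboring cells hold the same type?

2

Occupied neighbors of (4,2): (3,2)=2, (5,2)=2, (4,1)=1, (4,3)=1.
Same type (1): 2 of 4.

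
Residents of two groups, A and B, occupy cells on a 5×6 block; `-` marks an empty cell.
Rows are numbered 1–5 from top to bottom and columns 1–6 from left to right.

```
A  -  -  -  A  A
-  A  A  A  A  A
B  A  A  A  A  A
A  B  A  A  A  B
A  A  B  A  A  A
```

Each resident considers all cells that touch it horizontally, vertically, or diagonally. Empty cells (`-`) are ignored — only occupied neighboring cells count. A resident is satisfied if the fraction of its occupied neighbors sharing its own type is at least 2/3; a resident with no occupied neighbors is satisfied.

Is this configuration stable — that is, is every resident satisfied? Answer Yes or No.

No

(1,1)A 1/1 satisfied
(1,5)A 4/4 satisfied
(1,6)A 3/3 satisfied
(2,2)A 4/5 satisfied
(2,3)A 5/5 satisfied
(2,4)A 6/6 satisfied
(2,5)A 7/7 satisfied
(2,6)A 5/5 satisfied
(3,1)B 1/4 not
(3,2)A 5/7 satisfied
(3,3)A 7/8 satisfied
(3,4)A 8/8 satisfied
(3,5)A 7/8 satisfied
(3,6)A 4/5 satisfied
(4,1)A 3/5 not
(4,2)B 2/8 not
(4,3)A 6/8 satisfied
(4,4)A 7/8 satisfied
(4,5)A 7/8 satisfied
(4,6)B 0/5 not
(5,1)A 2/3 satisfied
(5,2)A 3/5 not
(5,3)B 1/5 not
(5,4)A 4/5 satisfied
(5,5)A 4/5 satisfied
(5,6)A 2/3 satisfied
For instance (3,1) has only 1/4 same-type neighbors, below 2/3.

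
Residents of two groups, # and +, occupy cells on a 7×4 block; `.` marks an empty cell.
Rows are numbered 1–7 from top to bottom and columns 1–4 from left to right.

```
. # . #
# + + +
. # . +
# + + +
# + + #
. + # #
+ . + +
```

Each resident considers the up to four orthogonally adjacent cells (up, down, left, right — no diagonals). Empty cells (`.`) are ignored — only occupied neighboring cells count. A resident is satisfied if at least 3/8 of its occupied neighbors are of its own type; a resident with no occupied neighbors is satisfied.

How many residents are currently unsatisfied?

(1,2)# 0/1 not
(1,4)# 0/1 not
(2,1)# 0/1 not
(2,2)+ 1/4 not
(2,3)+ 2/2 satisfied
(2,4)+ 2/3 satisfied
(3,2)# 0/2 not
(3,4)+ 2/2 satisfied
(4,1)# 1/2 satisfied
(4,2)+ 2/4 satisfied
(4,3)+ 3/3 satisfied
(4,4)+ 2/3 satisfied
(5,1)# 1/2 satisfied
(5,2)+ 3/4 satisfied
(5,3)+ 2/4 satisfied
(5,4)# 1/3 not
(6,2)+ 1/2 satisfied
(6,3)# 1/4 not
(6,4)# 2/3 satisfied
(7,1)+ 0/0 satisfied
(7,3)+ 1/2 satisfied
(7,4)+ 1/2 satisfied
Unsatisfied: (1,2), (1,4), (2,1), (2,2), (3,2), (5,4), (6,3) — 7 in total.

7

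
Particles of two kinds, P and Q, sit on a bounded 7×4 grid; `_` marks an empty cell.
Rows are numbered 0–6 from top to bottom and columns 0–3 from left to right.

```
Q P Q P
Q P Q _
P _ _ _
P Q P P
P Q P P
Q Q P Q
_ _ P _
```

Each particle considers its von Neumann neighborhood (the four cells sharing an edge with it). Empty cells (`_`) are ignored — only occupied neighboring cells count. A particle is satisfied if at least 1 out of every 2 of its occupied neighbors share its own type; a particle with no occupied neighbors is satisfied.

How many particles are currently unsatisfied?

8

Row 0: (0,0)Q 1/2 ok · (0,1)P 1/3 unhappy · (0,2)Q 1/3 unhappy · (0,3)P 0/1 unhappy
Row 1: (1,0)Q 1/3 unhappy · (1,1)P 1/3 unhappy · (1,2)Q 1/2 ok
Row 2: (2,0)P 1/2 ok
Row 3: (3,0)P 2/3 ok · (3,1)Q 1/3 unhappy · (3,2)P 2/3 ok · (3,3)P 2/2 ok
Row 4: (4,0)P 1/3 unhappy · (4,1)Q 2/4 ok · (4,2)P 3/4 ok · (4,3)P 2/3 ok
Row 5: (5,0)Q 1/2 ok · (5,1)Q 2/3 ok · (5,2)P 2/4 ok · (5,3)Q 0/2 unhappy
Row 6: (6,2)P 1/1 ok
Unsatisfied: (0,1), (0,2), (0,3), (1,0), (1,1), (3,1), (4,0), (5,3) — 8 in total.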